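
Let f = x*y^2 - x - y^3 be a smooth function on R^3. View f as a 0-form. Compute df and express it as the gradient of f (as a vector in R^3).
df = (y^2 - 1) dx + (y*(2*x - 3*y)) dy + (0) dz; grad f = (y^2 - 1, y*(2*x - 3*y), 0)

For a 0-form f, d f = (∂f/∂x) dx + (∂f/∂y) dy + (∂f/∂z) dz. The components of the vector representation are exactly the entries of grad f in Cartesian coordinates:
  ∂f/∂x = y^2 - 1
  ∂f/∂y = y*(2*x - 3*y)
  ∂f/∂z = 0.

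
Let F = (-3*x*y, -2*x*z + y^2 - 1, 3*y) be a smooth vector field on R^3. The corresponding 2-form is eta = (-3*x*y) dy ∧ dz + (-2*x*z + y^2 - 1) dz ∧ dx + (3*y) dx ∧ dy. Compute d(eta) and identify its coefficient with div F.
d(eta) = (-y) dx ∧ dy ∧ dz; div F = -y

For a 2-form in R^3 of the form above, applying d gives a 3-form with coefficient ∂P/∂x + ∂Q/∂y + ∂R/∂z:
  ∂P/∂x = -3*y
  ∂Q/∂y = 2*y
  ∂R/∂z = 0
Sum = -y, which is exactly div F.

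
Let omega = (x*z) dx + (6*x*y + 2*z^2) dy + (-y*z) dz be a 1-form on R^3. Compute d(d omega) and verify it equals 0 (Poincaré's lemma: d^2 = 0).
d(d omega) = 0

Step 1: d omega = sum_{i<j} (∂f_j/∂x_i - ∂f_i/∂x_j) dx_i ∧ dx_j:
  coeff of dx ∧ dy: 6*y
  coeff of dx ∧ dz: -x
  coeff of dy ∧ dz: -5*z
Step 2: Apply d again to each 2-form coefficient. The only possible 3-form in R^3 is dx ∧ dy ∧ dz, with coefficient
  ∂(coeff of dy∧dz)/∂x - ∂(coeff of dx∧dz)/∂y + ∂(coeff of dx∧dy)/∂z
  = ∂/∂x (-5*z) - ∂/∂y (-x) + ∂/∂z (6*y).
Each of these terms simplifies to sums of mixed partials that cancel in pairs. The result is 0 (by equality of mixed partials for smooth functions — Schwarz / Clairaut).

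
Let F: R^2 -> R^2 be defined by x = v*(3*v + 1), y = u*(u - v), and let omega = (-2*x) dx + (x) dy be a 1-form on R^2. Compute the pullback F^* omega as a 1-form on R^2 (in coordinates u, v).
F^* omega = (v*(6*u*v + 2*u - 3*v^2 - v)) du + (v*(-3*u*v - u - 36*v^2 - 18*v - 2)) dv

Using F^*(f dg) = (f ∘ F) d(g ∘ F), substitute each coordinate x_i by F_i(u, v) in f_i, and replace dx_i by d F_i = (∂F_i/∂u) du + (∂F_i/∂v) dv.
  For the x component: f_1(F) = 2*v*(-3*v - 1); d F_1 = (0) du + (6*v + 1) dv
  For the y component: f_2(F) = v*(3*v + 1); d F_2 = (2*u - v) du + (-u) dv
Combining and collecting du, dv coefficients:
  coeff of du: v*(6*u*v + 2*u - 3*v^2 - v)
  coeff of dv: v*(-3*u*v - u - 36*v^2 - 18*v - 2)
F^* omega = (v*(6*u*v + 2*u - 3*v^2 - v)) du + (v*(-3*u*v - u - 36*v^2 - 18*v - 2)) dv.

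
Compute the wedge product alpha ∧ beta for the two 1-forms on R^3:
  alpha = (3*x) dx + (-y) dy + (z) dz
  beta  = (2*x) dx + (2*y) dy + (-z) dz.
alpha ∧ beta = (8*x*y) dx ∧ dy + (-5*x*z) dx ∧ dz + (-y*z) dy ∧ dz

Distribute the wedge, using dx_i ∧ dx_j = -dx_j ∧ dx_i and dx_i ∧ dx_i = 0. For each pair (i, j) with i < j, the coefficient of dx_i ∧ dx_j in alpha ∧ beta is (alpha_i * beta_j - alpha_j * beta_i). Collecting: alpha ∧ beta = (8*x*y) dx ∧ dy + (-5*x*z) dx ∧ dz + (-y*z) dy ∧ dz.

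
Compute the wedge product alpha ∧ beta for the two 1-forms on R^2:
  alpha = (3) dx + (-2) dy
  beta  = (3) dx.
alpha ∧ beta = (6) dx ∧ dy

Distribute the wedge, using dx_i ∧ dx_j = -dx_j ∧ dx_i and dx_i ∧ dx_i = 0. For each pair (i, j) with i < j, the coefficient of dx_i ∧ dx_j in alpha ∧ beta is (alpha_i * beta_j - alpha_j * beta_i). Collecting: alpha ∧ beta = (6) dx ∧ dy.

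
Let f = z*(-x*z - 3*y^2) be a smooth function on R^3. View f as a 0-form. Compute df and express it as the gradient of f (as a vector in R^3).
df = (-z^2) dx + (-6*y*z) dy + (-2*x*z - 3*y^2) dz; grad f = (-z^2, -6*y*z, -2*x*z - 3*y^2)

For a 0-form f, d f = (∂f/∂x) dx + (∂f/∂y) dy + (∂f/∂z) dz. The components of the vector representation are exactly the entries of grad f in Cartesian coordinates:
  ∂f/∂x = -z^2
  ∂f/∂y = -6*y*z
  ∂f/∂z = -2*x*z - 3*y^2.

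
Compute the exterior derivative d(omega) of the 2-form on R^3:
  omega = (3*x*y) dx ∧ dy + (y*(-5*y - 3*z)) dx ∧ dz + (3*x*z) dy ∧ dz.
d(omega) = (10*y + 6*z) dx ∧ dy ∧ dz

For a 2-form omega = sum_{i<j} g_{ij} dx_i ∧ dx_j, the exterior derivative is
  d(omega) = sum_{i<j} d(g_{ij}) ∧ dx_i ∧ dx_j = sum_{i<j, k} (∂g_{ij}/∂x_k) dx_k ∧ dx_i ∧ dx_j.
Expand each term, using dx_k ∧ dx_i ∧ dx_j = sgn(permutation) dx_{(a)} ∧ dx_{(b)} ∧ dx_{(c)} with (a < b < c) sorted:
  d(y*(-5*y - 3*z)) includes (∂/∂y)(y*(-5*y - 3*z)) dy = (-10*y - 3*z) dy, which multiplied by dx ∧ dz gives (10*y + 3*z) dx ∧ dy ∧ dz
  d(3*x*z) includes (∂/∂x)(3*x*z) dx = (3*z) dx, which multiplied by dy ∧ dz gives (3*z) dx ∧ dy ∧ dz
Collecting like 3-forms: d(omega) = (10*y + 6*z) dx ∧ dy ∧ dz.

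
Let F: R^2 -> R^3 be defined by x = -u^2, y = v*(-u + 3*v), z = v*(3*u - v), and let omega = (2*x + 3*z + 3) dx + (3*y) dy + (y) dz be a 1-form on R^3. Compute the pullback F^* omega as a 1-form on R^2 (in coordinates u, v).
F^* omega = (2*u*(2*u^2 - 9*u*v + 3*v^2 - 3)) du + (16*v^2*(-u + 3*v)) dv

Using F^*(f dg) = (f ∘ F) d(g ∘ F), substitute each coordinate x_i by F_i(u, v) in f_i, and replace dx_i by d F_i = (∂F_i/∂u) du + (∂F_i/∂v) dv.
  For the x component: f_1(F) = -2*u^2 + 9*u*v - 3*v^2 + 3; d F_1 = (-2*u) du + (0) dv
  For the y component: f_2(F) = 3*v*(-u + 3*v); d F_2 = (-v) du + (-u + 6*v) dv
  For the z component: f_3(F) = v*(-u + 3*v); d F_3 = (3*v) du + (3*u - 2*v) dv
Combining and collecting du, dv coefficients:
  coeff of du: 2*u*(2*u^2 - 9*u*v + 3*v^2 - 3)
  coeff of dv: 16*v^2*(-u + 3*v)
F^* omega = (2*u*(2*u^2 - 9*u*v + 3*v^2 - 3)) du + (16*v^2*(-u + 3*v)) dv.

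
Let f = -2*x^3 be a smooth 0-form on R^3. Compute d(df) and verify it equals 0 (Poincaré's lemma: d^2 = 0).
d(df) = 0

Step 1: df = sum_i (∂f/∂x_i) dx_i = (-6*x^2) dx + (0) dy + (0) dz.
Step 2: Apply d again. Using the 1-form formula, the coefficient of dx ∧ dy in d(df) is ∂^2 f/∂x ∂y - ∂^2 f/∂y ∂x = (0) - (0) = 0 (equality of mixed partials for smooth f).
Similarly for dx ∧ dz and dy ∧ dz — all coefficients vanish. So d(df) = 0.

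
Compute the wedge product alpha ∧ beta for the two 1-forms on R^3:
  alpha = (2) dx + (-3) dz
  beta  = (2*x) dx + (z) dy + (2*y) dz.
alpha ∧ beta = (2*z) dx ∧ dy + (6*x + 4*y) dx ∧ dz + (3*z) dy ∧ dz

Distribute the wedge, using dx_i ∧ dx_j = -dx_j ∧ dx_i and dx_i ∧ dx_i = 0. For each pair (i, j) with i < j, the coefficient of dx_i ∧ dx_j in alpha ∧ beta is (alpha_i * beta_j - alpha_j * beta_i). Collecting: alpha ∧ beta = (2*z) dx ∧ dy + (6*x + 4*y) dx ∧ dz + (3*z) dy ∧ dz.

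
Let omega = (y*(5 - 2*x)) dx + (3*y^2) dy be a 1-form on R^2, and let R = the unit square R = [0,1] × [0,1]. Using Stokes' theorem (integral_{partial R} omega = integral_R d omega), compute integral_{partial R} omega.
integral_(partial R) omega = -4

Stokes: integral_partial_R omega = integral_R d omega with d omega = (∂Q/∂x - ∂P/∂y) dx ∧ dy.
  ∂Q/∂x = 0
  ∂P/∂y = 5 - 2*x
  integrand = ∂Q/∂x - ∂P/∂y = 2*x - 5.
Integrating over R: integral_0^1 integral_0^1 (2*x - 5) dx dy = -4.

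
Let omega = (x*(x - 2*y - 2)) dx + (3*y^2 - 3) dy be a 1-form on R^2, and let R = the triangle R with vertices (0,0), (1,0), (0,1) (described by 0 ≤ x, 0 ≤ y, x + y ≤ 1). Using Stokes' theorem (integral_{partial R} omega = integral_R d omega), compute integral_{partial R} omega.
integral_(partial R) omega = 1/3

Stokes: integral_partial_R omega = integral_R d omega with d omega = (∂Q/∂x - ∂P/∂y) dx ∧ dy.
  ∂Q/∂x = 0
  ∂P/∂y = -2*x
  integrand = ∂Q/∂x - ∂P/∂y = 2*x.
Integrating over R: integral_0^1 integral_0^{1-x} (2*x) dy dx = 1/3.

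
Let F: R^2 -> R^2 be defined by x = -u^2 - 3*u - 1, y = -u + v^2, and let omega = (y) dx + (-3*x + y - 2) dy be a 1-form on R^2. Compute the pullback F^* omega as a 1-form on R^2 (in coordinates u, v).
F^* omega = (-u^2 - 2*u*v^2 - 5*u - 4*v^2 - 1) du + (2*v*(3*u^2 + 8*u + v^2 + 1)) dv

Using F^*(f dg) = (f ∘ F) d(g ∘ F), substitute each coordinate x_i by F_i(u, v) in f_i, and replace dx_i by d F_i = (∂F_i/∂u) du + (∂F_i/∂v) dv.
  For the x component: f_1(F) = -u + v^2; d F_1 = (-2*u - 3) du + (0) dv
  For the y component: f_2(F) = 3*u^2 + 8*u + v^2 + 1; d F_2 = (-1) du + (2*v) dv
Combining and collecting du, dv coefficients:
  coeff of du: -u^2 - 2*u*v^2 - 5*u - 4*v^2 - 1
  coeff of dv: 2*v*(3*u^2 + 8*u + v^2 + 1)
F^* omega = (-u^2 - 2*u*v^2 - 5*u - 4*v^2 - 1) du + (2*v*(3*u^2 + 8*u + v^2 + 1)) dv.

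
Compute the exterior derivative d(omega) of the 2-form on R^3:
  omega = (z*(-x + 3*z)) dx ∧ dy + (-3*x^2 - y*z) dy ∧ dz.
d(omega) = (-7*x + 6*z) dx ∧ dy ∧ dz

For a 2-form omega = sum_{i<j} g_{ij} dx_i ∧ dx_j, the exterior derivative is
  d(omega) = sum_{i<j} d(g_{ij}) ∧ dx_i ∧ dx_j = sum_{i<j, k} (∂g_{ij}/∂x_k) dx_k ∧ dx_i ∧ dx_j.
Expand each term, using dx_k ∧ dx_i ∧ dx_j = sgn(permutation) dx_{(a)} ∧ dx_{(b)} ∧ dx_{(c)} with (a < b < c) sorted:
  d(z*(-x + 3*z)) includes (∂/∂z)(z*(-x + 3*z)) dz = (-x + 6*z) dz, which multiplied by dx ∧ dy gives (-x + 6*z) dx ∧ dy ∧ dz
  d(-3*x^2 - y*z) includes (∂/∂x)(-3*x^2 - y*z) dx = (-6*x) dx, which multiplied by dy ∧ dz gives (-6*x) dx ∧ dy ∧ dz
Collecting like 3-forms: d(omega) = (-7*x + 6*z) dx ∧ dy ∧ dz.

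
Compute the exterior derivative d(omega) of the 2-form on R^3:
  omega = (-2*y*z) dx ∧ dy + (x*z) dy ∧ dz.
d(omega) = (-2*y + z) dx ∧ dy ∧ dz

For a 2-form omega = sum_{i<j} g_{ij} dx_i ∧ dx_j, the exterior derivative is
  d(omega) = sum_{i<j} d(g_{ij}) ∧ dx_i ∧ dx_j = sum_{i<j, k} (∂g_{ij}/∂x_k) dx_k ∧ dx_i ∧ dx_j.
Expand each term, using dx_k ∧ dx_i ∧ dx_j = sgn(permutation) dx_{(a)} ∧ dx_{(b)} ∧ dx_{(c)} with (a < b < c) sorted:
  d(-2*y*z) includes (∂/∂z)(-2*y*z) dz = (-2*y) dz, which multiplied by dx ∧ dy gives (-2*y) dx ∧ dy ∧ dz
  d(x*z) includes (∂/∂x)(x*z) dx = (z) dx, which multiplied by dy ∧ dz gives (z) dx ∧ dy ∧ dz
Collecting like 3-forms: d(omega) = (-2*y + z) dx ∧ dy ∧ dz.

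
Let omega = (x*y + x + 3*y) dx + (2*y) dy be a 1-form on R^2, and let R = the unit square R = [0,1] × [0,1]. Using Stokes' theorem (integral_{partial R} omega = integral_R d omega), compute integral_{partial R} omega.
integral_(partial R) omega = -7/2

Stokes: integral_partial_R omega = integral_R d omega with d omega = (∂Q/∂x - ∂P/∂y) dx ∧ dy.
  ∂Q/∂x = 0
  ∂P/∂y = x + 3
  integrand = ∂Q/∂x - ∂P/∂y = -x - 3.
Integrating over R: integral_0^1 integral_0^1 (-x - 3) dx dy = -7/2.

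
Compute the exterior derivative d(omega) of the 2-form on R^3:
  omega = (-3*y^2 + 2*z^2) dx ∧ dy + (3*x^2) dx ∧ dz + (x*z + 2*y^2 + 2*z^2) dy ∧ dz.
d(omega) = (5*z) dx ∧ dy ∧ dz

For a 2-form omega = sum_{i<j} g_{ij} dx_i ∧ dx_j, the exterior derivative is
  d(omega) = sum_{i<j} d(g_{ij}) ∧ dx_i ∧ dx_j = sum_{i<j, k} (∂g_{ij}/∂x_k) dx_k ∧ dx_i ∧ dx_j.
Expand each term, using dx_k ∧ dx_i ∧ dx_j = sgn(permutation) dx_{(a)} ∧ dx_{(b)} ∧ dx_{(c)} with (a < b < c) sorted:
  d(-3*y^2 + 2*z^2) includes (∂/∂z)(-3*y^2 + 2*z^2) dz = (4*z) dz, which multiplied by dx ∧ dy gives (4*z) dx ∧ dy ∧ dz
  d(x*z + 2*y^2 + 2*z^2) includes (∂/∂x)(x*z + 2*y^2 + 2*z^2) dx = (z) dx, which multiplied by dy ∧ dz gives (z) dx ∧ dy ∧ dz
Collecting like 3-forms: d(omega) = (5*z) dx ∧ dy ∧ dz.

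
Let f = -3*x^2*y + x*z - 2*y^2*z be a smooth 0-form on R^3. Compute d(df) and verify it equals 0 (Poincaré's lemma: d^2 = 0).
d(df) = 0

Step 1: df = sum_i (∂f/∂x_i) dx_i = (-6*x*y + z) dx + (-3*x^2 - 4*y*z) dy + (x - 2*y^2) dz.
Step 2: Apply d again. Using the 1-form formula, the coefficient of dx ∧ dy in d(df) is ∂^2 f/∂x ∂y - ∂^2 f/∂y ∂x = (-6*x) - (-6*x) = 0 (equality of mixed partials for smooth f).
Similarly for dx ∧ dz and dy ∧ dz — all coefficients vanish. So d(df) = 0.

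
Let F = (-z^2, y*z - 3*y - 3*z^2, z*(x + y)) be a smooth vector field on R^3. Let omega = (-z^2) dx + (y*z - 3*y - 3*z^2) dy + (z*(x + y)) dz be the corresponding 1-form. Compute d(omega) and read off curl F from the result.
d(omega) = (-y + 7*z) dy ∧ dz + (-3*z) dz ∧ dx + (0) dx ∧ dy; curl F = (-y + 7*z, -3*z, 0)

d omega = sum_{i<j} (∂f_j/∂x_i - ∂f_i/∂x_j) dx_i ∧ dx_j. Under the identification (dy ∧ dz, dz ∧ dx, dx ∧ dy) ↔ (e_x, e_y, e_z), the coefficients are exactly the components of curl F. Compute:
  ∂R/∂y - ∂Q/∂z = (z) - (y - 6*z) = -y + 7*z
  ∂P/∂z - ∂R/∂x = (-2*z) - (z) = -3*z
  ∂Q/∂x - ∂P/∂y = (0) - (0) = 0.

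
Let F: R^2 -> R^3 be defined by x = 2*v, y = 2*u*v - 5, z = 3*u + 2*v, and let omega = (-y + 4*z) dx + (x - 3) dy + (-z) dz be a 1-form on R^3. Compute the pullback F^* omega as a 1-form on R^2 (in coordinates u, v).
F^* omega = (-9*u + 4*v^2 - 12*v) du + (12*u + 12*v + 10) dv

Using F^*(f dg) = (f ∘ F) d(g ∘ F), substitute each coordinate x_i by F_i(u, v) in f_i, and replace dx_i by d F_i = (∂F_i/∂u) du + (∂F_i/∂v) dv.
  For the x component: f_1(F) = -2*u*v + 12*u + 8*v + 5; d F_1 = (0) du + (2) dv
  For the y component: f_2(F) = 2*v - 3; d F_2 = (2*v) du + (2*u) dv
  For the z component: f_3(F) = -3*u - 2*v; d F_3 = (3) du + (2) dv
Combining and collecting du, dv coefficients:
  coeff of du: -9*u + 4*v^2 - 12*v
  coeff of dv: 12*u + 12*v + 10
F^* omega = (-9*u + 4*v^2 - 12*v) du + (12*u + 12*v + 10) dv.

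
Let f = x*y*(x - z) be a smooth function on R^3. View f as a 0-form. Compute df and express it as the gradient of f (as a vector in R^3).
df = (y*(2*x - z)) dx + (x*(x - z)) dy + (-x*y) dz; grad f = (y*(2*x - z), x*(x - z), -x*y)

For a 0-form f, d f = (∂f/∂x) dx + (∂f/∂y) dy + (∂f/∂z) dz. The components of the vector representation are exactly the entries of grad f in Cartesian coordinates:
  ∂f/∂x = y*(2*x - z)
  ∂f/∂y = x*(x - z)
  ∂f/∂z = -x*y.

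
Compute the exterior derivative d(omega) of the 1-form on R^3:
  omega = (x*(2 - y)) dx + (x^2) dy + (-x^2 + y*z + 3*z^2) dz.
d(omega) = (3*x) dx ∧ dy + (-2*x) dx ∧ dz + (z) dy ∧ dz

For a 1-form omega = sum_i f_i dx_i, the exterior derivative is
  d(omega) = sum_{i < j} (∂f_j/∂x_i - ∂f_i/∂x_j) dx_i ∧ dx_j.
  coefficient of dx ∧ dy: ∂f_2/∂x - ∂f_1/∂y = ∂(x^2)/∂x - ∂(x*(2 - y))/∂y = 3*x
  coefficient of dx ∧ dz: ∂f_3/∂x - ∂f_1/∂z = ∂(-x^2 + y*z + 3*z^2)/∂x - ∂(x*(2 - y))/∂z = -2*x
  coefficient of dy ∧ dz: ∂f_3/∂y - ∂f_2/∂z = ∂(-x^2 + y*z + 3*z^2)/∂y - ∂(x^2)/∂z = z
Assembling: d(omega) = (3*x) dx ∧ dy + (-2*x) dx ∧ dz + (z) dy ∧ dz.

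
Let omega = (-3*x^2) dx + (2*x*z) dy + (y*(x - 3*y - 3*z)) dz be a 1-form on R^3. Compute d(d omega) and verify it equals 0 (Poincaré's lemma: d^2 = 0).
d(d omega) = 0

Step 1: d omega = sum_{i<j} (∂f_j/∂x_i - ∂f_i/∂x_j) dx_i ∧ dx_j:
  coeff of dx ∧ dy: 2*z
  coeff of dx ∧ dz: y
  coeff of dy ∧ dz: -x - 6*y - 3*z
Step 2: Apply d again to each 2-form coefficient. The only possible 3-form in R^3 is dx ∧ dy ∧ dz, with coefficient
  ∂(coeff of dy∧dz)/∂x - ∂(coeff of dx∧dz)/∂y + ∂(coeff of dx∧dy)/∂z
  = ∂/∂x (-x - 6*y - 3*z) - ∂/∂y (y) + ∂/∂z (2*z).
Each of these terms simplifies to sums of mixed partials that cancel in pairs. The result is 0 (by equality of mixed partials for smooth functions — Schwarz / Clairaut).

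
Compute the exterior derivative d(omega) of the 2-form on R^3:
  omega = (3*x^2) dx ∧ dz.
d(omega) = 0

For a 2-form omega = sum_{i<j} g_{ij} dx_i ∧ dx_j, the exterior derivative is
  d(omega) = sum_{i<j} d(g_{ij}) ∧ dx_i ∧ dx_j = sum_{i<j, k} (∂g_{ij}/∂x_k) dx_k ∧ dx_i ∧ dx_j.
Expand each term, using dx_k ∧ dx_i ∧ dx_j = sgn(permutation) dx_{(a)} ∧ dx_{(b)} ∧ dx_{(c)} with (a < b < c) sorted:

Collecting like 3-forms: d(omega) = 0.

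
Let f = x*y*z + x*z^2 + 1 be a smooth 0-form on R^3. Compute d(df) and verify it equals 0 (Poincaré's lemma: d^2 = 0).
d(df) = 0

Step 1: df = sum_i (∂f/∂x_i) dx_i = (z*(y + z)) dx + (x*z) dy + (x*(y + 2*z)) dz.
Step 2: Apply d again. Using the 1-form formula, the coefficient of dx ∧ dy in d(df) is ∂^2 f/∂x ∂y - ∂^2 f/∂y ∂x = (z) - (z) = 0 (equality of mixed partials for smooth f).
Similarly for dx ∧ dz and dy ∧ dz — all coefficients vanish. So d(df) = 0.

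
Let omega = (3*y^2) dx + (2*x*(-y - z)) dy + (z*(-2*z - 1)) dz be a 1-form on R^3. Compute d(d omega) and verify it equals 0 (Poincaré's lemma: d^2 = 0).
d(d omega) = 0

Step 1: d omega = sum_{i<j} (∂f_j/∂x_i - ∂f_i/∂x_j) dx_i ∧ dx_j:
  coeff of dx ∧ dy: -8*y - 2*z
  coeff of dx ∧ dz: 0
  coeff of dy ∧ dz: 2*x
Step 2: Apply d again to each 2-form coefficient. The only possible 3-form in R^3 is dx ∧ dy ∧ dz, with coefficient
  ∂(coeff of dy∧dz)/∂x - ∂(coeff of dx∧dz)/∂y + ∂(coeff of dx∧dy)/∂z
  = ∂/∂x (2*x) - ∂/∂y (0) + ∂/∂z (-8*y - 2*z).
Each of these terms simplifies to sums of mixed partials that cancel in pairs. The result is 0 (by equality of mixed partials for smooth functions — Schwarz / Clairaut).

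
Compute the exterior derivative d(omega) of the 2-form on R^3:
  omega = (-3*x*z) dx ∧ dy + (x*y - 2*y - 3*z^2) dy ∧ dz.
d(omega) = (-3*x + y) dx ∧ dy ∧ dz

For a 2-form omega = sum_{i<j} g_{ij} dx_i ∧ dx_j, the exterior derivative is
  d(omega) = sum_{i<j} d(g_{ij}) ∧ dx_i ∧ dx_j = sum_{i<j, k} (∂g_{ij}/∂x_k) dx_k ∧ dx_i ∧ dx_j.
Expand each term, using dx_k ∧ dx_i ∧ dx_j = sgn(permutation) dx_{(a)} ∧ dx_{(b)} ∧ dx_{(c)} with (a < b < c) sorted:
  d(-3*x*z) includes (∂/∂z)(-3*x*z) dz = (-3*x) dz, which multiplied by dx ∧ dy gives (-3*x) dx ∧ dy ∧ dz
  d(x*y - 2*y - 3*z^2) includes (∂/∂x)(x*y - 2*y - 3*z^2) dx = (y) dx, which multiplied by dy ∧ dz gives (y) dx ∧ dy ∧ dz
Collecting like 3-forms: d(omega) = (-3*x + y) dx ∧ dy ∧ dz.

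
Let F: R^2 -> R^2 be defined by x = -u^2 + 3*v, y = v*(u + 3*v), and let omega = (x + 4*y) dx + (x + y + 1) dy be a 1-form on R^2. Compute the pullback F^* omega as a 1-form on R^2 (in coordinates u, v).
F^* omega = (2*u^3 - 9*u^2*v - 23*u*v^2 - 6*u*v + 3*v^3 + 3*v^2 + v) du + (-u^3 - 5*u^2*v - 3*u^2 + 9*u*v^2 + 15*u*v + u + 18*v^3 + 54*v^2 + 15*v) dv

Using F^*(f dg) = (f ∘ F) d(g ∘ F), substitute each coordinate x_i by F_i(u, v) in f_i, and replace dx_i by d F_i = (∂F_i/∂u) du + (∂F_i/∂v) dv.
  For the x component: f_1(F) = -u^2 + 4*u*v + 12*v^2 + 3*v; d F_1 = (-2*u) du + (3) dv
  For the y component: f_2(F) = -u^2 + u*v + 3*v^2 + 3*v + 1; d F_2 = (v) du + (u + 6*v) dv
Combining and collecting du, dv coefficients:
  coeff of du: 2*u^3 - 9*u^2*v - 23*u*v^2 - 6*u*v + 3*v^3 + 3*v^2 + v
  coeff of dv: -u^3 - 5*u^2*v - 3*u^2 + 9*u*v^2 + 15*u*v + u + 18*v^3 + 54*v^2 + 15*v
F^* omega = (2*u^3 - 9*u^2*v - 23*u*v^2 - 6*u*v + 3*v^3 + 3*v^2 + v) du + (-u^3 - 5*u^2*v - 3*u^2 + 9*u*v^2 + 15*u*v + u + 18*v^3 + 54*v^2 + 15*v) dv.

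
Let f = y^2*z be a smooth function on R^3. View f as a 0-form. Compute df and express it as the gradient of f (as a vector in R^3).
df = (0) dx + (2*y*z) dy + (y^2) dz; grad f = (0, 2*y*z, y^2)

For a 0-form f, d f = (∂f/∂x) dx + (∂f/∂y) dy + (∂f/∂z) dz. The components of the vector representation are exactly the entries of grad f in Cartesian coordinates:
  ∂f/∂x = 0
  ∂f/∂y = 2*y*z
  ∂f/∂z = y^2.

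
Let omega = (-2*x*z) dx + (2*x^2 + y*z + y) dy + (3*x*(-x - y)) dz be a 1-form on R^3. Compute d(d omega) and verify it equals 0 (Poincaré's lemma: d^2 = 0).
d(d omega) = 0

Step 1: d omega = sum_{i<j} (∂f_j/∂x_i - ∂f_i/∂x_j) dx_i ∧ dx_j:
  coeff of dx ∧ dy: 4*x
  coeff of dx ∧ dz: -4*x - 3*y
  coeff of dy ∧ dz: -3*x - y
Step 2: Apply d again to each 2-form coefficient. The only possible 3-form in R^3 is dx ∧ dy ∧ dz, with coefficient
  ∂(coeff of dy∧dz)/∂x - ∂(coeff of dx∧dz)/∂y + ∂(coeff of dx∧dy)/∂z
  = ∂/∂x (-3*x - y) - ∂/∂y (-4*x - 3*y) + ∂/∂z (4*x).
Each of these terms simplifies to sums of mixed partials that cancel in pairs. The result is 0 (by equality of mixed partials for smooth functions — Schwarz / Clairaut).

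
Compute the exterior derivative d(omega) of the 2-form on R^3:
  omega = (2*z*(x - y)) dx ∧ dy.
d(omega) = (2*x - 2*y) dx ∧ dy ∧ dz

For a 2-form omega = sum_{i<j} g_{ij} dx_i ∧ dx_j, the exterior derivative is
  d(omega) = sum_{i<j} d(g_{ij}) ∧ dx_i ∧ dx_j = sum_{i<j, k} (∂g_{ij}/∂x_k) dx_k ∧ dx_i ∧ dx_j.
Expand each term, using dx_k ∧ dx_i ∧ dx_j = sgn(permutation) dx_{(a)} ∧ dx_{(b)} ∧ dx_{(c)} with (a < b < c) sorted:
  d(2*z*(x - y)) includes (∂/∂z)(2*z*(x - y)) dz = (2*x - 2*y) dz, which multiplied by dx ∧ dy gives (2*x - 2*y) dx ∧ dy ∧ dz
Collecting like 3-forms: d(omega) = (2*x - 2*y) dx ∧ dy ∧ dz.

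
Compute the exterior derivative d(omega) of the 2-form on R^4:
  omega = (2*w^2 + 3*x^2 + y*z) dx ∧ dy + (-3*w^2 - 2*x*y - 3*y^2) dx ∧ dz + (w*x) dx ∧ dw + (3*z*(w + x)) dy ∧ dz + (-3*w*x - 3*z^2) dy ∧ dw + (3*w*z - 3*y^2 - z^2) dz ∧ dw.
d(omega) = (2*x + 7*y + 3*z) dx ∧ dy ∧ dz + (w) dx ∧ dy ∧ dw + (-6*w) dx ∧ dz ∧ dw + (-6*y + 9*z) dy ∧ dz ∧ dw

For a 2-form omega = sum_{i<j} g_{ij} dx_i ∧ dx_j, the exterior derivative is
  d(omega) = sum_{i<j} d(g_{ij}) ∧ dx_i ∧ dx_j = sum_{i<j, k} (∂g_{ij}/∂x_k) dx_k ∧ dx_i ∧ dx_j.
Expand each term, using dx_k ∧ dx_i ∧ dx_j = sgn(permutation) dx_{(a)} ∧ dx_{(b)} ∧ dx_{(c)} with (a < b < c) sorted:
  d(2*w^2 + 3*x^2 + y*z) includes (∂/∂z)(2*w^2 + 3*x^2 + y*z) dz = (y) dz, which multiplied by dx ∧ dy gives (y) dx ∧ dy ∧ dz
  d(2*w^2 + 3*x^2 + y*z) includes (∂/∂w)(2*w^2 + 3*x^2 + y*z) dw = (4*w) dw, which multiplied by dx ∧ dy gives (4*w) dx ∧ dy ∧ dw
  d(-3*w^2 - 2*x*y - 3*y^2) includes (∂/∂y)(-3*w^2 - 2*x*y - 3*y^2) dy = (-2*x - 6*y) dy, which multiplied by dx ∧ dz gives (2*x + 6*y) dx ∧ dy ∧ dz
  d(-3*w^2 - 2*x*y - 3*y^2) includes (∂/∂w)(-3*w^2 - 2*x*y - 3*y^2) dw = (-6*w) dw, which multiplied by dx ∧ dz gives (-6*w) dx ∧ dz ∧ dw
  d(3*z*(w + x)) includes (∂/∂x)(3*z*(w + x)) dx = (3*z) dx, which multiplied by dy ∧ dz gives (3*z) dx ∧ dy ∧ dz
  d(3*z*(w + x)) includes (∂/∂w)(3*z*(w + x)) dw = (3*z) dw, which multiplied by dy ∧ dz gives (3*z) dy ∧ dz ∧ dw
  d(-3*w*x - 3*z^2) includes (∂/∂x)(-3*w*x - 3*z^2) dx = (-3*w) dx, which multiplied by dy ∧ dw gives (-3*w) dx ∧ dy ∧ dw
  d(-3*w*x - 3*z^2) includes (∂/∂z)(-3*w*x - 3*z^2) dz = (-6*z) dz, which multiplied by dy ∧ dw gives (6*z) dy ∧ dz ∧ dw
  d(3*w*z - 3*y^2 - z^2) includes (∂/∂y)(3*w*z - 3*y^2 - z^2) dy = (-6*y) dy, which multiplied by dz ∧ dw gives (-6*y) dy ∧ dz ∧ dw
Collecting like 3-forms: d(omega) = (2*x + 7*y + 3*z) dx ∧ dy ∧ dz + (w) dx ∧ dy ∧ dw + (-6*w) dx ∧ dz ∧ dw + (-6*y + 9*z) dy ∧ dz ∧ dw.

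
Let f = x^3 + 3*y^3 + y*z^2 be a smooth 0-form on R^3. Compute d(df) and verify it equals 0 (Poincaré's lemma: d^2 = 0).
d(df) = 0

Step 1: df = sum_i (∂f/∂x_i) dx_i = (3*x^2) dx + (9*y^2 + z^2) dy + (2*y*z) dz.
Step 2: Apply d again. Using the 1-form formula, the coefficient of dx ∧ dy in d(df) is ∂^2 f/∂x ∂y - ∂^2 f/∂y ∂x = (0) - (0) = 0 (equality of mixed partials for smooth f).
Similarly for dx ∧ dz and dy ∧ dz — all coefficients vanish. So d(df) = 0.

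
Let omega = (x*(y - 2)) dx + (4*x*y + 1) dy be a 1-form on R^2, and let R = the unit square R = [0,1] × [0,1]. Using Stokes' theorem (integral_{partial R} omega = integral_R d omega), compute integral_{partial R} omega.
integral_(partial R) omega = 3/2

Stokes: integral_partial_R omega = integral_R d omega with d omega = (∂Q/∂x - ∂P/∂y) dx ∧ dy.
  ∂Q/∂x = 4*y
  ∂P/∂y = x
  integrand = ∂Q/∂x - ∂P/∂y = -x + 4*y.
Integrating over R: integral_0^1 integral_0^1 (-x + 4*y) dx dy = 3/2.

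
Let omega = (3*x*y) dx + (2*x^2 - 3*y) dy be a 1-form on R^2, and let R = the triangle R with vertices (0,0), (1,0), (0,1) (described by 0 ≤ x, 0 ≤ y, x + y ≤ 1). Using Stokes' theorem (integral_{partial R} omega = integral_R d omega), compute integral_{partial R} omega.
integral_(partial R) omega = 1/6

Stokes: integral_partial_R omega = integral_R d omega with d omega = (∂Q/∂x - ∂P/∂y) dx ∧ dy.
  ∂Q/∂x = 4*x
  ∂P/∂y = 3*x
  integrand = ∂Q/∂x - ∂P/∂y = x.
Integrating over R: integral_0^1 integral_0^{1-x} (x) dy dx = 1/6.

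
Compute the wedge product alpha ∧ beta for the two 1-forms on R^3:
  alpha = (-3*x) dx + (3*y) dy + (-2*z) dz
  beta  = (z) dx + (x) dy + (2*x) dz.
alpha ∧ beta = (-3*x^2 - 3*y*z) dx ∧ dy + (-6*x^2 + 2*z^2) dx ∧ dz + (2*x*(3*y + z)) dy ∧ dz

Distribute the wedge, using dx_i ∧ dx_j = -dx_j ∧ dx_i and dx_i ∧ dx_i = 0. For each pair (i, j) with i < j, the coefficient of dx_i ∧ dx_j in alpha ∧ beta is (alpha_i * beta_j - alpha_j * beta_i). Collecting: alpha ∧ beta = (-3*x^2 - 3*y*z) dx ∧ dy + (-6*x^2 + 2*z^2) dx ∧ dz + (2*x*(3*y + z)) dy ∧ dz.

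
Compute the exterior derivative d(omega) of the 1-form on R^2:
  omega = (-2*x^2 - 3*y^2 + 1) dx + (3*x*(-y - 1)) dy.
d(omega) = (3*y - 3) dx ∧ dy

For a 1-form omega = sum_i f_i dx_i, the exterior derivative is
  d(omega) = sum_{i < j} (∂f_j/∂x_i - ∂f_i/∂x_j) dx_i ∧ dx_j.
  coefficient of dx ∧ dy: ∂f_2/∂x - ∂f_1/∂y = ∂(3*x*(-y - 1))/∂x - ∂(-2*x^2 - 3*y^2 + 1)/∂y = 3*y - 3
Assembling: d(omega) = (3*y - 3) dx ∧ dy.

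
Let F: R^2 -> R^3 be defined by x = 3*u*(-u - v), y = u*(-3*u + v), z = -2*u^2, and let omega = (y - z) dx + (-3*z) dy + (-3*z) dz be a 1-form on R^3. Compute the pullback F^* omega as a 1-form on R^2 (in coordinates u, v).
F^* omega = (3*u*(-18*u^2 + u*v - v^2)) du + (3*u^2*(3*u - v)) dv

Using F^*(f dg) = (f ∘ F) d(g ∘ F), substitute each coordinate x_i by F_i(u, v) in f_i, and replace dx_i by d F_i = (∂F_i/∂u) du + (∂F_i/∂v) dv.
  For the x component: f_1(F) = u*(-u + v); d F_1 = (-6*u - 3*v) du + (-3*u) dv
  For the y component: f_2(F) = 6*u^2; d F_2 = (-6*u + v) du + (u) dv
  For the z component: f_3(F) = 6*u^2; d F_3 = (-4*u) du + (0) dv
Combining and collecting du, dv coefficients:
  coeff of du: 3*u*(-18*u^2 + u*v - v^2)
  coeff of dv: 3*u^2*(3*u - v)
F^* omega = (3*u*(-18*u^2 + u*v - v^2)) du + (3*u^2*(3*u - v)) dv.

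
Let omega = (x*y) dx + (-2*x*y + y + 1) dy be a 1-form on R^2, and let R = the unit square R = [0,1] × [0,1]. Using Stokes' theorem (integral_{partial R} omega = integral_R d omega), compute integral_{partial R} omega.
integral_(partial R) omega = -3/2

Stokes: integral_partial_R omega = integral_R d omega with d omega = (∂Q/∂x - ∂P/∂y) dx ∧ dy.
  ∂Q/∂x = -2*y
  ∂P/∂y = x
  integrand = ∂Q/∂x - ∂P/∂y = -x - 2*y.
Integrating over R: integral_0^1 integral_0^1 (-x - 2*y) dx dy = -3/2.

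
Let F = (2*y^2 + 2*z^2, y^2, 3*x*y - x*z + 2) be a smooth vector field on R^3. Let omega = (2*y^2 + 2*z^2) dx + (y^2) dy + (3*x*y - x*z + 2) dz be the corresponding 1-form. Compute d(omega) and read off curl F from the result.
d(omega) = (3*x) dy ∧ dz + (-3*y + 5*z) dz ∧ dx + (-4*y) dx ∧ dy; curl F = (3*x, -3*y + 5*z, -4*y)

d omega = sum_{i<j} (∂f_j/∂x_i - ∂f_i/∂x_j) dx_i ∧ dx_j. Under the identification (dy ∧ dz, dz ∧ dx, dx ∧ dy) ↔ (e_x, e_y, e_z), the coefficients are exactly the components of curl F. Compute:
  ∂R/∂y - ∂Q/∂z = (3*x) - (0) = 3*x
  ∂P/∂z - ∂R/∂x = (4*z) - (3*y - z) = -3*y + 5*z
  ∂Q/∂x - ∂P/∂y = (0) - (4*y) = -4*y.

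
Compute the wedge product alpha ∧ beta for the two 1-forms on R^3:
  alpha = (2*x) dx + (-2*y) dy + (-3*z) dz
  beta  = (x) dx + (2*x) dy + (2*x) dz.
alpha ∧ beta = (2*x*(2*x + y)) dx ∧ dy + (x*(4*x + 3*z)) dx ∧ dz + (2*x*(-2*y + 3*z)) dy ∧ dz

Distribute the wedge, using dx_i ∧ dx_j = -dx_j ∧ dx_i and dx_i ∧ dx_i = 0. For each pair (i, j) with i < j, the coefficient of dx_i ∧ dx_j in alpha ∧ beta is (alpha_i * beta_j - alpha_j * beta_i). Collecting: alpha ∧ beta = (2*x*(2*x + y)) dx ∧ dy + (x*(4*x + 3*z)) dx ∧ dz + (2*x*(-2*y + 3*z)) dy ∧ dz.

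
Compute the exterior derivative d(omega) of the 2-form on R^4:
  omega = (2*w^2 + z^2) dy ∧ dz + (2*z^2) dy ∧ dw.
d(omega) = (4*w - 4*z) dy ∧ dz ∧ dw

For a 2-form omega = sum_{i<j} g_{ij} dx_i ∧ dx_j, the exterior derivative is
  d(omega) = sum_{i<j} d(g_{ij}) ∧ dx_i ∧ dx_j = sum_{i<j, k} (∂g_{ij}/∂x_k) dx_k ∧ dx_i ∧ dx_j.
Expand each term, using dx_k ∧ dx_i ∧ dx_j = sgn(permutation) dx_{(a)} ∧ dx_{(b)} ∧ dx_{(c)} with (a < b < c) sorted:
  d(2*w^2 + z^2) includes (∂/∂w)(2*w^2 + z^2) dw = (4*w) dw, which multiplied by dy ∧ dz gives (4*w) dy ∧ dz ∧ dw
  d(2*z^2) includes (∂/∂z)(2*z^2) dz = (4*z) dz, which multiplied by dy ∧ dw gives (-4*z) dy ∧ dz ∧ dw
Collecting like 3-forms: d(omega) = (4*w - 4*z) dy ∧ dz ∧ dw.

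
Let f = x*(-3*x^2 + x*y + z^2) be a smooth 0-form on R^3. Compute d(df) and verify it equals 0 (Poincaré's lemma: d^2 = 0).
d(df) = 0

Step 1: df = sum_i (∂f/∂x_i) dx_i = (-9*x^2 + 2*x*y + z^2) dx + (x^2) dy + (2*x*z) dz.
Step 2: Apply d again. Using the 1-form formula, the coefficient of dx ∧ dy in d(df) is ∂^2 f/∂x ∂y - ∂^2 f/∂y ∂x = (2*x) - (2*x) = 0 (equality of mixed partials for smooth f).
Similarly for dx ∧ dz and dy ∧ dz — all coefficients vanish. So d(df) = 0.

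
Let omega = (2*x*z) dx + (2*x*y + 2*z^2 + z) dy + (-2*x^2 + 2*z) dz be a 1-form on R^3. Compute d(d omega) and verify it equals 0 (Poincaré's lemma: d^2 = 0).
d(d omega) = 0

Step 1: d omega = sum_{i<j} (∂f_j/∂x_i - ∂f_i/∂x_j) dx_i ∧ dx_j:
  coeff of dx ∧ dy: 2*y
  coeff of dx ∧ dz: -6*x
  coeff of dy ∧ dz: -4*z - 1
Step 2: Apply d again to each 2-form coefficient. The only possible 3-form in R^3 is dx ∧ dy ∧ dz, with coefficient
  ∂(coeff of dy∧dz)/∂x - ∂(coeff of dx∧dz)/∂y + ∂(coeff of dx∧dy)/∂z
  = ∂/∂x (-4*z - 1) - ∂/∂y (-6*x) + ∂/∂z (2*y).
Each of these terms simplifies to sums of mixed partials that cancel in pairs. The result is 0 (by equality of mixed partials for smooth functions — Schwarz / Clairaut).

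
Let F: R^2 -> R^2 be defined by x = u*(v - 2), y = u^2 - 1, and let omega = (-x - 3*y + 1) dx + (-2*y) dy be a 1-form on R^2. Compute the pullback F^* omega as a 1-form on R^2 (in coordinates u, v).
F^* omega = (-4*u^3 - 3*u^2*v + 6*u^2 - u*v^2 + 4*u*v + 4*v - 8) du + (u*(-3*u^2 - u*v + 2*u + 4)) dv

Using F^*(f dg) = (f ∘ F) d(g ∘ F), substitute each coordinate x_i by F_i(u, v) in f_i, and replace dx_i by d F_i = (∂F_i/∂u) du + (∂F_i/∂v) dv.
  For the x component: f_1(F) = -3*u^2 - u*v + 2*u + 4; d F_1 = (v - 2) du + (u) dv
  For the y component: f_2(F) = 2 - 2*u^2; d F_2 = (2*u) du + (0) dv
Combining and collecting du, dv coefficients:
  coeff of du: -4*u^3 - 3*u^2*v + 6*u^2 - u*v^2 + 4*u*v + 4*v - 8
  coeff of dv: u*(-3*u^2 - u*v + 2*u + 4)
F^* omega = (-4*u^3 - 3*u^2*v + 6*u^2 - u*v^2 + 4*u*v + 4*v - 8) du + (u*(-3*u^2 - u*v + 2*u + 4)) dv.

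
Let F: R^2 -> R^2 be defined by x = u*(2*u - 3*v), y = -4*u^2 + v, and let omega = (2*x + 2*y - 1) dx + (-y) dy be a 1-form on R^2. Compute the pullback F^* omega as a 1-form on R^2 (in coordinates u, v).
F^* omega = (-48*u^3 - 12*u^2*v + 18*u*v^2 + 16*u*v - 4*u - 6*v^2 + 3*v) du + (12*u^3 + 18*u^2*v + 4*u^2 - 6*u*v + 3*u - v) dv

Using F^*(f dg) = (f ∘ F) d(g ∘ F), substitute each coordinate x_i by F_i(u, v) in f_i, and replace dx_i by d F_i = (∂F_i/∂u) du + (∂F_i/∂v) dv.
  For the x component: f_1(F) = -4*u^2 - 6*u*v + 2*v - 1; d F_1 = (4*u - 3*v) du + (-3*u) dv
  For the y component: f_2(F) = 4*u^2 - v; d F_2 = (-8*u) du + (1) dv
Combining and collecting du, dv coefficients:
  coeff of du: -48*u^3 - 12*u^2*v + 18*u*v^2 + 16*u*v - 4*u - 6*v^2 + 3*v
  coeff of dv: 12*u^3 + 18*u^2*v + 4*u^2 - 6*u*v + 3*u - v
F^* omega = (-48*u^3 - 12*u^2*v + 18*u*v^2 + 16*u*v - 4*u - 6*v^2 + 3*v) du + (12*u^3 + 18*u^2*v + 4*u^2 - 6*u*v + 3*u - v) dv.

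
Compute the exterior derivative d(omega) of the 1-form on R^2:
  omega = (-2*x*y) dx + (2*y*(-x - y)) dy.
d(omega) = (2*x - 2*y) dx ∧ dy

For a 1-form omega = sum_i f_i dx_i, the exterior derivative is
  d(omega) = sum_{i < j} (∂f_j/∂x_i - ∂f_i/∂x_j) dx_i ∧ dx_j.
  coefficient of dx ∧ dy: ∂f_2/∂x - ∂f_1/∂y = ∂(2*y*(-x - y))/∂x - ∂(-2*x*y)/∂y = 2*x - 2*y
Assembling: d(omega) = (2*x - 2*y) dx ∧ dy.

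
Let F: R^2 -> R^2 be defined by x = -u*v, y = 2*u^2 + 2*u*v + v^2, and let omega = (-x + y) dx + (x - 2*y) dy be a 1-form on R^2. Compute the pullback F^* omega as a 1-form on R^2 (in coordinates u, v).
F^* omega = (-16*u^3 - 30*u^2*v - 21*u*v^2 - 5*v^3) du + (-10*u^3 - 21*u^2*v - 15*u*v^2 - 4*v^3) dv

Using F^*(f dg) = (f ∘ F) d(g ∘ F), substitute each coordinate x_i by F_i(u, v) in f_i, and replace dx_i by d F_i = (∂F_i/∂u) du + (∂F_i/∂v) dv.
  For the x component: f_1(F) = 2*u^2 + 3*u*v + v^2; d F_1 = (-v) du + (-u) dv
  For the y component: f_2(F) = -4*u^2 - 5*u*v - 2*v^2; d F_2 = (4*u + 2*v) du + (2*u + 2*v) dv
Combining and collecting du, dv coefficients:
  coeff of du: -16*u^3 - 30*u^2*v - 21*u*v^2 - 5*v^3
  coeff of dv: -10*u^3 - 21*u^2*v - 15*u*v^2 - 4*v^3
F^* omega = (-16*u^3 - 30*u^2*v - 21*u*v^2 - 5*v^3) du + (-10*u^3 - 21*u^2*v - 15*u*v^2 - 4*v^3) dv.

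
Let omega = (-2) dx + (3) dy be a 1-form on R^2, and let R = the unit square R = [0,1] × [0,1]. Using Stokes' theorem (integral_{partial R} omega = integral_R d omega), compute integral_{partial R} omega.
integral_(partial R) omega = 0

Stokes: integral_partial_R omega = integral_R d omega with d omega = (∂Q/∂x - ∂P/∂y) dx ∧ dy.
  ∂Q/∂x = 0
  ∂P/∂y = 0
  integrand = ∂Q/∂x - ∂P/∂y = 0.
Integrating over R: integral_0^1 integral_0^1 (0) dx dy = 0.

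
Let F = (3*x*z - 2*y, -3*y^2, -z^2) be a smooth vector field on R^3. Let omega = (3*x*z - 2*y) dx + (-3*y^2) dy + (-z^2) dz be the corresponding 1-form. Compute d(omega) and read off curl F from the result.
d(omega) = (0) dy ∧ dz + (3*x) dz ∧ dx + (2) dx ∧ dy; curl F = (0, 3*x, 2)

d omega = sum_{i<j} (∂f_j/∂x_i - ∂f_i/∂x_j) dx_i ∧ dx_j. Under the identification (dy ∧ dz, dz ∧ dx, dx ∧ dy) ↔ (e_x, e_y, e_z), the coefficients are exactly the components of curl F. Compute:
  ∂R/∂y - ∂Q/∂z = (0) - (0) = 0
  ∂P/∂z - ∂R/∂x = (3*x) - (0) = 3*x
  ∂Q/∂x - ∂P/∂y = (0) - (-2) = 2.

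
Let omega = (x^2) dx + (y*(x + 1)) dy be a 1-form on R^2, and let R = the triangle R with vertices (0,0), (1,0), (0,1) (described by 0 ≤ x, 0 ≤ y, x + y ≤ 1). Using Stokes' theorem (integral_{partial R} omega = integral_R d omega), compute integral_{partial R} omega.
integral_(partial R) omega = 1/6

Stokes: integral_partial_R omega = integral_R d omega with d omega = (∂Q/∂x - ∂P/∂y) dx ∧ dy.
  ∂Q/∂x = y
  ∂P/∂y = 0
  integrand = ∂Q/∂x - ∂P/∂y = y.
Integrating over R: integral_0^1 integral_0^{1-x} (y) dy dx = 1/6.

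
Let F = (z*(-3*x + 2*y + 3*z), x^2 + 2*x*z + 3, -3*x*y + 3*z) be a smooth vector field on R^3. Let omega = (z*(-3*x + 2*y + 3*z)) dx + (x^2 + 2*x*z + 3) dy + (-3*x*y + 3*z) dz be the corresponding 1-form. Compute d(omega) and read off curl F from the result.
d(omega) = (-5*x) dy ∧ dz + (-3*x + 5*y + 6*z) dz ∧ dx + (2*x) dx ∧ dy; curl F = (-5*x, -3*x + 5*y + 6*z, 2*x)

d omega = sum_{i<j} (∂f_j/∂x_i - ∂f_i/∂x_j) dx_i ∧ dx_j. Under the identification (dy ∧ dz, dz ∧ dx, dx ∧ dy) ↔ (e_x, e_y, e_z), the coefficients are exactly the components of curl F. Compute:
  ∂R/∂y - ∂Q/∂z = (-3*x) - (2*x) = -5*x
  ∂P/∂z - ∂R/∂x = (-3*x + 2*y + 6*z) - (-3*y) = -3*x + 5*y + 6*z
  ∂Q/∂x - ∂P/∂y = (2*x + 2*z) - (2*z) = 2*x.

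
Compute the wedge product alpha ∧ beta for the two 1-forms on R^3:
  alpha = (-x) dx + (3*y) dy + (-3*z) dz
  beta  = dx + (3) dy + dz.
alpha ∧ beta = (-3*x - 3*y) dx ∧ dy + (-x + 3*z) dx ∧ dz + (3*y + 9*z) dy ∧ dz

Distribute the wedge, using dx_i ∧ dx_j = -dx_j ∧ dx_i and dx_i ∧ dx_i = 0. For each pair (i, j) with i < j, the coefficient of dx_i ∧ dx_j in alpha ∧ beta is (alpha_i * beta_j - alpha_j * beta_i). Collecting: alpha ∧ beta = (-3*x - 3*y) dx ∧ dy + (-x + 3*z) dx ∧ dz + (3*y + 9*z) dy ∧ dz.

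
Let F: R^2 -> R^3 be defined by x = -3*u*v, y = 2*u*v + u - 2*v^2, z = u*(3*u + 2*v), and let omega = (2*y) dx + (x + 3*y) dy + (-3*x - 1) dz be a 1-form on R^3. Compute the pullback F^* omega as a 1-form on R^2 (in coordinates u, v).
F^* omega = (54*u^2*v + 12*u*v^2 + 3*u*v - 3*u - 6*v^2 - 2*v) du + (12*u^2*v - 12*u*v^2 - 12*u*v - 2*u + 24*v^3) dv

Using F^*(f dg) = (f ∘ F) d(g ∘ F), substitute each coordinate x_i by F_i(u, v) in f_i, and replace dx_i by d F_i = (∂F_i/∂u) du + (∂F_i/∂v) dv.
  For the x component: f_1(F) = 4*u*v + 2*u - 4*v^2; d F_1 = (-3*v) du + (-3*u) dv
  For the y component: f_2(F) = 3*u*v + 3*u - 6*v^2; d F_2 = (2*v + 1) du + (2*u - 4*v) dv
  For the z component: f_3(F) = 9*u*v - 1; d F_3 = (6*u + 2*v) du + (2*u) dv
Combining and collecting du, dv coefficients:
  coeff of du: 54*u^2*v + 12*u*v^2 + 3*u*v - 3*u - 6*v^2 - 2*v
  coeff of dv: 12*u^2*v - 12*u*v^2 - 12*u*v - 2*u + 24*v^3
F^* omega = (54*u^2*v + 12*u*v^2 + 3*u*v - 3*u - 6*v^2 - 2*v) du + (12*u^2*v - 12*u*v^2 - 12*u*v - 2*u + 24*v^3) dv.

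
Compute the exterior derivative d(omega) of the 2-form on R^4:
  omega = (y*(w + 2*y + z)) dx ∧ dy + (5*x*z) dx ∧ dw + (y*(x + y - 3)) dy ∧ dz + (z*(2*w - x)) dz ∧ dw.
d(omega) = (2*y) dx ∧ dy ∧ dz + (y) dx ∧ dy ∧ dw + (-5*x - z) dx ∧ dz ∧ dw

For a 2-form omega = sum_{i<j} g_{ij} dx_i ∧ dx_j, the exterior derivative is
  d(omega) = sum_{i<j} d(g_{ij}) ∧ dx_i ∧ dx_j = sum_{i<j, k} (∂g_{ij}/∂x_k) dx_k ∧ dx_i ∧ dx_j.
Expand each term, using dx_k ∧ dx_i ∧ dx_j = sgn(permutation) dx_{(a)} ∧ dx_{(b)} ∧ dx_{(c)} with (a < b < c) sorted:
  d(y*(w + 2*y + z)) includes (∂/∂z)(y*(w + 2*y + z)) dz = (y) dz, which multiplied by dx ∧ dy gives (y) dx ∧ dy ∧ dz
  d(y*(w + 2*y + z)) includes (∂/∂w)(y*(w + 2*y + z)) dw = (y) dw, which multiplied by dx ∧ dy gives (y) dx ∧ dy ∧ dw
  d(5*x*z) includes (∂/∂z)(5*x*z) dz = (5*x) dz, which multiplied by dx ∧ dw gives (-5*x) dx ∧ dz ∧ dw
  d(y*(x + y - 3)) includes (∂/∂x)(y*(x + y - 3)) dx = (y) dx, which multiplied by dy ∧ dz gives (y) dx ∧ dy ∧ dz
  d(z*(2*w - x)) includes (∂/∂x)(z*(2*w - x)) dx = (-z) dx, which multiplied by dz ∧ dw gives (-z) dx ∧ dz ∧ dw
Collecting like 3-forms: d(omega) = (2*y) dx ∧ dy ∧ dz + (y) dx ∧ dy ∧ dw + (-5*x - z) dx ∧ dz ∧ dw.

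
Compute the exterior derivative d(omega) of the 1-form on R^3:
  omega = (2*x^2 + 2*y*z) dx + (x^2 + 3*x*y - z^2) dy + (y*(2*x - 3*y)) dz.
d(omega) = (2*x + 3*y - 2*z) dx ∧ dy + (2*x - 6*y + 2*z) dy ∧ dz

For a 1-form omega = sum_i f_i dx_i, the exterior derivative is
  d(omega) = sum_{i < j} (∂f_j/∂x_i - ∂f_i/∂x_j) dx_i ∧ dx_j.
  coefficient of dx ∧ dy: ∂f_2/∂x - ∂f_1/∂y = ∂(x^2 + 3*x*y - z^2)/∂x - ∂(2*x^2 + 2*y*z)/∂y = 2*x + 3*y - 2*z
  coefficient of dy ∧ dz: ∂f_3/∂y - ∂f_2/∂z = ∂(y*(2*x - 3*y))/∂y - ∂(x^2 + 3*x*y - z^2)/∂z = 2*x - 6*y + 2*z
Assembling: d(omega) = (2*x + 3*y - 2*z) dx ∧ dy + (2*x - 6*y + 2*z) dy ∧ dz.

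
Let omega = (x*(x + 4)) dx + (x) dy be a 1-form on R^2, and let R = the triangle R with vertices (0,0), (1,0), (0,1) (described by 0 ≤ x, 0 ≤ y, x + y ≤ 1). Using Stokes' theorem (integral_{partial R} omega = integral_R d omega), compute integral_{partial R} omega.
integral_(partial R) omega = 1/2

Stokes: integral_partial_R omega = integral_R d omega with d omega = (∂Q/∂x - ∂P/∂y) dx ∧ dy.
  ∂Q/∂x = 1
  ∂P/∂y = 0
  integrand = ∂Q/∂x - ∂P/∂y = 1.
Integrating over R: integral_0^1 integral_0^{1-x} (1) dy dx = 1/2.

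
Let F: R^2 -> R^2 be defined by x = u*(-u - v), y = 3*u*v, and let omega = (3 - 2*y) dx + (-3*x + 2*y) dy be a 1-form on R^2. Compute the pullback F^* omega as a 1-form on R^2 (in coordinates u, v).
F^* omega = (21*u^2*v + 33*u*v^2 - 6*u - 3*v) du + (3*u*(3*u^2 + 11*u*v - 1)) dv

Using F^*(f dg) = (f ∘ F) d(g ∘ F), substitute each coordinate x_i by F_i(u, v) in f_i, and replace dx_i by d F_i = (∂F_i/∂u) du + (∂F_i/∂v) dv.
  For the x component: f_1(F) = -6*u*v + 3; d F_1 = (-2*u - v) du + (-u) dv
  For the y component: f_2(F) = 3*u*(u + 3*v); d F_2 = (3*v) du + (3*u) dv
Combining and collecting du, dv coefficients:
  coeff of du: 21*u^2*v + 33*u*v^2 - 6*u - 3*v
  coeff of dv: 3*u*(3*u^2 + 11*u*v - 1)
F^* omega = (21*u^2*v + 33*u*v^2 - 6*u - 3*v) du + (3*u*(3*u^2 + 11*u*v - 1)) dv.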